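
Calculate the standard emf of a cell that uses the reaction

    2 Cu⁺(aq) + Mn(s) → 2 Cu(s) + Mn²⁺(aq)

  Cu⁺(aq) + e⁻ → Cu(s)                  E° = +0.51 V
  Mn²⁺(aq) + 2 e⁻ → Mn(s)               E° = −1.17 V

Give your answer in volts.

In the reaction as written, Cu⁺(aq) is reduced (cathode) and Mn²⁺(aq) is produced by oxidation at the anode.
E°cell = E°(cathode) − E°(anode) = +0.51 − (−1.17) = +1.68 V.

+1.68 V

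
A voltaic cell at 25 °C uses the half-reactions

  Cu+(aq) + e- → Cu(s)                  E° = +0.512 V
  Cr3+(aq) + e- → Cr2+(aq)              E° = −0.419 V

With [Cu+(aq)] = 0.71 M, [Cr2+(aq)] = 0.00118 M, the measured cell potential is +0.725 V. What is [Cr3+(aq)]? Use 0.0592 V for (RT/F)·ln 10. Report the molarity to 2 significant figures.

The Cu⁺/Cu couple has the larger reduction potential, so it is the cathode: E°cell = +0.512 − (−0.419) = +0.931 V and n = 1.
From the Nernst equation, log Q = n(E° − E)/0.0592 = 1·(+0.931 − (+0.725))/0.0592 = 3.480.
Balancing electrons gives Cu+(aq) + Cr2+(aq) → Cu(s) + Cr3+(aq); thus Q = [Cr3+(aq)] / ([Cu+(aq)]·[Cr2+(aq)]).
Substituting the known concentrations and solving, log [Cr3+(aq)] = 0.403 and [Cr3+(aq)] = 2.5 M.

2.5 M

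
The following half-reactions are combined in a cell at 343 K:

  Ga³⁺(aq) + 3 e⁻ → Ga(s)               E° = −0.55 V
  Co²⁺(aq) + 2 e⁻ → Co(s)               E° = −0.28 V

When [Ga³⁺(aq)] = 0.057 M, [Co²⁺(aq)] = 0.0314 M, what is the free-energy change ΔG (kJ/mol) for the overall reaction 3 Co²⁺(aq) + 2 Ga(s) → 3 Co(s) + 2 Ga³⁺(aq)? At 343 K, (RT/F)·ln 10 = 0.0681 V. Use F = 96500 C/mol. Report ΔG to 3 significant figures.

−143 kJ/mol

E°cell = −0.28 − (−0.55) = +0.27 V; the balanced reaction transfers n = 6 electrons.
Q = [Ga³⁺(aq)]^2 / [Co²⁺(aq)]^3 = 105, so log Q = 2.021 and E = +0.27 − (0.0681/6)(2.021) = +0.2471 V.
Then ΔG = −nFE = −6 × 96500 × +0.2471 J/mol = −143 kJ/mol.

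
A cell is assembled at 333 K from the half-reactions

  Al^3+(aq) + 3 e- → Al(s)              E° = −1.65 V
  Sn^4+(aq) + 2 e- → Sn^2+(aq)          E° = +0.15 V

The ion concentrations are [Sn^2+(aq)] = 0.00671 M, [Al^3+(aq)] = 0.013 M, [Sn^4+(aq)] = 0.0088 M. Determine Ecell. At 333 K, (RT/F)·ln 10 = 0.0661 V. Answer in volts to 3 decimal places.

Sn⁴⁺/Sn²⁺ is reduced (cathode, E° = +0.15 V) and Al³⁺/Al is oxidized (anode).
E°cell = +0.15 − (−1.65) = +1.80 V, with n = 6 electrons transferred.
The balanced reaction is 3 Sn^4+(aq) + 2 Al(s) → 3 Sn^2+(aq) + 2 Al^3+(aq), so Q = ([Sn^2+(aq)]^3·[Al^3+(aq)]^2) / [Sn^4+(aq)]^3 = 7.49×10^−5 and log Q = −4.125.
E = E° − (0.0661/n)·log Q = +1.80 − (0.0661/6)(−4.125) = +1.845 V.

+1.845 V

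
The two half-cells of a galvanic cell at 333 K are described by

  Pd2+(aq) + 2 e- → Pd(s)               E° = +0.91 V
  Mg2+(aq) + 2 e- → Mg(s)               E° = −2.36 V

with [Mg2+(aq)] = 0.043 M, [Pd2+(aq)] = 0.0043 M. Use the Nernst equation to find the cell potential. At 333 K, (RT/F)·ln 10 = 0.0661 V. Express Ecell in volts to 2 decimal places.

The Pd²⁺/Pd couple has the more positive E°, so it is the cathode; Mg²⁺/Mg is the anode.
The standard potential is +0.91 − (−2.36) = +3.27 V and the balanced reaction transfers n = 2 electrons.
Balancing gives Pd2+(aq) + Mg(s) → Pd(s) + Mg2+(aq); hence Q = [Mg2+(aq)] / [Pd2+(aq)] = 10 (log Q = 1.000).
E = E° − (0.0661/n)·log Q = +3.27 − (0.0661/2)(1.000) = +3.24 V.

+3.24 V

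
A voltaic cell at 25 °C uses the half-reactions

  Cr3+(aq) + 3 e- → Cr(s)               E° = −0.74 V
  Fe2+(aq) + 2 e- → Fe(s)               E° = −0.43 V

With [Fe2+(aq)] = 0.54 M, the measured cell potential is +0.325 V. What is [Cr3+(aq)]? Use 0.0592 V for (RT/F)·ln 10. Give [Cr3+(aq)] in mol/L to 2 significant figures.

The Fe²⁺/Fe couple has the larger reduction potential, so it is the cathode: E°cell = −0.43 − (−0.74) = +0.31 V and n = 6.
From the Nernst equation, log Q = n(E° − E)/0.0592 = 6·(+0.31 − (+0.325))/0.0592 = −1.520.
Balancing electrons gives 3 Fe2+(aq) + 2 Cr(s) → 3 Fe(s) + 2 Cr3+(aq); thus Q = [Cr3+(aq)]^2 / [Fe2+(aq)]^3.
Isolating [Cr3+(aq)] in Q = 10^{−1.520} yields log [Cr3+(aq)] = −1.161, i.e. 0.069 M.

0.069 M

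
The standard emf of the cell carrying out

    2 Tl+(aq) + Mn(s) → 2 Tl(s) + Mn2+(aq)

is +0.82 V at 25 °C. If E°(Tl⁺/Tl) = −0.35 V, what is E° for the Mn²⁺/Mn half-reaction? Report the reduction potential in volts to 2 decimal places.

−1.17 V

In the reaction as written the Tl⁺/Tl couple is reduced (cathode) and Mn²⁺/Mn is oxidized (anode), so E°cell = E°(Tl⁺/Tl) − E°(Mn²⁺/Mn).
E°(Mn²⁺/Mn) = E°(cathode) − E°cell = −0.35 − (+0.82) = −1.17 V.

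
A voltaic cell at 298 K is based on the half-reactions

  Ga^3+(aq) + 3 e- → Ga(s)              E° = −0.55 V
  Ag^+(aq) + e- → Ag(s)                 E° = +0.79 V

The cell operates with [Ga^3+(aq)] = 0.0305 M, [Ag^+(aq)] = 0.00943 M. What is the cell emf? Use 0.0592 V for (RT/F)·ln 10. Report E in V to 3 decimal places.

The Ag⁺/Ag couple has the more positive E°, so it is the cathode; Ga³⁺/Ga is the anode.
The standard potential is +0.79 − (−0.55) = +1.34 V and the balanced reaction transfers n = 3 electrons.
For the overall reaction 3 Ag^+(aq) + Ga(s) → 3 Ag(s) + Ga^3+(aq), Q = [Ga^3+(aq)] / [Ag^+(aq)]^3 = 3.64×10^4, giving log Q = 4.561.
E = E° − (0.0592/n)·log Q = +1.34 − (0.0592/3)(4.561) = +1.250 V.

+1.250 V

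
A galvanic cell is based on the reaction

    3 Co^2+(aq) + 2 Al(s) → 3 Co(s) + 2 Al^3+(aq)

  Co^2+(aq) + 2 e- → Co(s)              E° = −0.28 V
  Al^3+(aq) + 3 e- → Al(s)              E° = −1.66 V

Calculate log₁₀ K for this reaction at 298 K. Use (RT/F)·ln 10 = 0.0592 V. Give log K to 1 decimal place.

log K = 139.9

The Co²⁺/Co couple is reduced (cathode); E°cell = −0.28 − (−1.66) = +1.38 V with n = 6.
At equilibrium E = 0, so log K = nE°cell / 0.0592 = (6)(+1.38) / 0.0592 = 139.9.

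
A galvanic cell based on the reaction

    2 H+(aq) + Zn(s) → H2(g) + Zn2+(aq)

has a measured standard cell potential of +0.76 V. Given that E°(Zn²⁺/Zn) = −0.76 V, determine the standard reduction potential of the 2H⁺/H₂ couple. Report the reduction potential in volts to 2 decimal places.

In the reaction as written the 2H⁺/H₂ couple is reduced (cathode) and Zn²⁺/Zn is oxidized (anode), so E°cell = E°(2H⁺/H₂) − E°(Zn²⁺/Zn).
E°(2H⁺/H₂) = E°cell + E°(anode) = +0.76 + (−0.76) = +0.00 V.

+0.00 V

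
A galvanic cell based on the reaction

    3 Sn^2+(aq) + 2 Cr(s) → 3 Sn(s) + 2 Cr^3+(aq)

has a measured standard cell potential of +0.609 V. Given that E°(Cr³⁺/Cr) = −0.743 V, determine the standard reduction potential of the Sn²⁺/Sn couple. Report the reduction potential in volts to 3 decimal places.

−0.134 V

In the reaction as written the Sn²⁺/Sn couple is reduced (cathode) and Cr³⁺/Cr is oxidized (anode), so E°cell = E°(Sn²⁺/Sn) − E°(Cr³⁺/Cr).
E°(Sn²⁺/Sn) = E°cell + E°(anode) = +0.609 + (−0.743) = −0.134 V.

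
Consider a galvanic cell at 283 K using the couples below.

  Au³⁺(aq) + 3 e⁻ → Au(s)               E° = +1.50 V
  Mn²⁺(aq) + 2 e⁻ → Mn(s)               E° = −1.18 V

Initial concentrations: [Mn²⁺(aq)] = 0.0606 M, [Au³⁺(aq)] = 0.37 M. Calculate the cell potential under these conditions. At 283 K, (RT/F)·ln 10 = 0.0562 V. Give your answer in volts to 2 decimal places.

Au³⁺/Au is reduced (cathode, E° = +1.50 V) and Mn²⁺/Mn is oxidized (anode).
E°cell = E°cat − E°an = +1.50 − (−1.18) = +2.68 V; n = 6.
The balanced reaction is 2 Au³⁺(aq) + 3 Mn(s) → 2 Au(s) + 3 Mn²⁺(aq), so Q = [Mn²⁺(aq)]^3 / [Au³⁺(aq)]^2 = 0.00163 and log Q = −2.789.
By the Nernst equation, E = +2.68 − (0.0562/6)·(−2.789) = +2.71 V.

+2.71 V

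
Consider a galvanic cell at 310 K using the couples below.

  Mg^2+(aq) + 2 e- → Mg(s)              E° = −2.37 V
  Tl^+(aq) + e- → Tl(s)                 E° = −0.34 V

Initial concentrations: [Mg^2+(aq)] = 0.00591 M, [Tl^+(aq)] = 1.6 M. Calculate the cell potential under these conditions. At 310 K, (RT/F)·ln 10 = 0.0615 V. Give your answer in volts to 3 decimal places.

+2.111 V

Since E°(Tl⁺/Tl) > E°(Mg²⁺/Mg), Tl⁺/Tl serves as the cathode.
E°cell = E°cat − E°an = −0.34 − (−2.37) = +2.03 V; n = 2.
For the overall reaction 2 Tl^+(aq) + Mg(s) → 2 Tl(s) + Mg^2+(aq), Q = [Mg^2+(aq)] / [Tl^+(aq)]^2 = 0.00231, giving log Q = −2.637.
E = E° − (0.0615/n)·log Q = +2.03 − (0.0615/2)(−2.637) = +2.111 V.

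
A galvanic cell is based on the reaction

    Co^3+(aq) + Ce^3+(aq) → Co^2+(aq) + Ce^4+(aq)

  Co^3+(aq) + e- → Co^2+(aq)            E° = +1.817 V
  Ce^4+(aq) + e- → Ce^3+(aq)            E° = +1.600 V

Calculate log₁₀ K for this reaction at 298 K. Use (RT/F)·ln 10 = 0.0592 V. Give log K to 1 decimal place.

The Co³⁺/Co²⁺ couple is reduced (cathode); E°cell = +1.817 − (+1.600) = +0.217 V with n = 1.
At equilibrium E = 0, so log K = nE°cell / 0.0592 = (1)(+0.217) / 0.0592 = 3.7.

log K = 3.7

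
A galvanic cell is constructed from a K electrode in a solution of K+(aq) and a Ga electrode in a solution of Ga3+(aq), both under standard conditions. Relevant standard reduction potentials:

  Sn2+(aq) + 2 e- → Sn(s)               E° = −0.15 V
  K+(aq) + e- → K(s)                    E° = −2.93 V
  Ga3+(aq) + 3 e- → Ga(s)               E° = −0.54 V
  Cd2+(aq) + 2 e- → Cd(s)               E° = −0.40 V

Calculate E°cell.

Of the two couples in this cell, the one with the more positive reduction potential is reduced at the cathode: here that is Ga³⁺/Ga (−0.54 V); K⁺/K (−2.93 V) is the anode.
E°cell = E°(cathode) − E°(anode) = −0.54 − (−2.93) = +2.39 V.

+2.39 V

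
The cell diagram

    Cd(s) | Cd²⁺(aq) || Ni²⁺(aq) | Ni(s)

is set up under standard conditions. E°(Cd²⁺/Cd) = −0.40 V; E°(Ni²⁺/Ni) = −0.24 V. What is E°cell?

By convention the left-hand electrode in cell notation is the anode (oxidation) and the right-hand electrode is the cathode (reduction).
E°cell = E°(right) − E°(left) = −0.24 − (−0.40) = +0.16 V.

+0.16 V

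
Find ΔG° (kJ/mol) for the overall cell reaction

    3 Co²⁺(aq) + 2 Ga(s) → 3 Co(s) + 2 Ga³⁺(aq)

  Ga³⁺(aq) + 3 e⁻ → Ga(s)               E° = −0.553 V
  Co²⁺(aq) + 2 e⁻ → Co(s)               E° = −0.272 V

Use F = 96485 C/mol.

In the reaction as written Co²⁺(aq) is reduced, so the Co²⁺/Co couple is the cathode and Ga³⁺/Ga is the anode.
E°cell = −0.272 − (−0.553) = +0.281 V; balancing electrons gives n = 6.
ΔG° = −nFE°cell = −(6)(96485)(+0.281) J/mol = −163 kJ/mol.

−163 kJ/mol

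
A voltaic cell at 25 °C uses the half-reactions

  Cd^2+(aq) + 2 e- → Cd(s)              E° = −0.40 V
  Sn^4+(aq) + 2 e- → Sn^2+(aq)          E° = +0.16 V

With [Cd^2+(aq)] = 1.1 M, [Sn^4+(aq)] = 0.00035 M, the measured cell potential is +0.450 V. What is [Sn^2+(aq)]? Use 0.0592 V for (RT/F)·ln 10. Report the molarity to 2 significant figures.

With Sn⁴⁺/Sn²⁺ at the cathode and Cd²⁺/Cd at the anode, E°cell = +0.16 − (−0.40) = +0.56 V (n = 2).
Rearranging E = E° − (0.0592/n)·log Q gives log Q = 2(+0.56 − (+0.450))/0.0592 = 3.716.
The balanced reaction is Sn^4+(aq) + Cd(s) → Sn^2+(aq) + Cd^2+(aq), so Q = ([Sn^2+(aq)]·[Cd^2+(aq)]) / [Sn^4+(aq)].
Substituting the known concentrations and solving, log [Sn^2+(aq)] = 0.219 and [Sn^2+(aq)] = 1.7 M.

1.7 M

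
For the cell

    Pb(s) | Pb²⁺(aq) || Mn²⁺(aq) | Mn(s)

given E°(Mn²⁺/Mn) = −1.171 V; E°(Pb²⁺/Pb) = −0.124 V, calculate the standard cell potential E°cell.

−1.047 V

By convention the left-hand electrode in cell notation is the anode (oxidation) and the right-hand electrode is the cathode (reduction).
E°cell = E°(right) − E°(left) = −1.171 − (−0.124) = −1.047 V.
The negative sign shows that, as written, the cell would require an external voltage to drive the reaction.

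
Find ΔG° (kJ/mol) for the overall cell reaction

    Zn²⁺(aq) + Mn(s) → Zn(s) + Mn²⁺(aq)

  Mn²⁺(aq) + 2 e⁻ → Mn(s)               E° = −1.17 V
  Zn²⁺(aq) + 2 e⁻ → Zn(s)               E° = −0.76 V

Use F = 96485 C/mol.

−79.1 kJ/mol

In the reaction as written Zn²⁺(aq) is reduced, so the Zn²⁺/Zn couple is the cathode and Mn²⁺/Mn is the anode.
E°cell = −0.76 − (−1.17) = +0.41 V; balancing electrons gives n = 2.
ΔG° = −nFE°cell = −(2)(96485)(+0.41) J/mol = −79.1 kJ/mol.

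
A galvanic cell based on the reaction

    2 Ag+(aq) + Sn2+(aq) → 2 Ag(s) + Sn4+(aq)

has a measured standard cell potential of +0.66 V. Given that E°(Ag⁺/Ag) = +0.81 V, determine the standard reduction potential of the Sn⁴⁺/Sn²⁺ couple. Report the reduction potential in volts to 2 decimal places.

+0.15 V

In the reaction as written the Ag⁺/Ag couple is reduced (cathode) and Sn⁴⁺/Sn²⁺ is oxidized (anode), so E°cell = E°(Ag⁺/Ag) − E°(Sn⁴⁺/Sn²⁺).
E°(Sn⁴⁺/Sn²⁺) = E°(cathode) − E°cell = +0.81 − (+0.66) = +0.15 V.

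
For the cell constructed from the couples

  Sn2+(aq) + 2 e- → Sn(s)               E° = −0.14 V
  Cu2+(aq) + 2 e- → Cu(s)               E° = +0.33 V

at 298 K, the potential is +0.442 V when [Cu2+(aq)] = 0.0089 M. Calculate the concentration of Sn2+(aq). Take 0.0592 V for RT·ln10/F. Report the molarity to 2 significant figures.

Cu²⁺/Cu is the cathode (higher E°); E°cell = +0.33 − (−0.14) = +0.47 V with n = 2.
Since E = E° − (0.0592/n)·log Q, log Q = n(E° − E)/0.0592 = 0.946.
The balanced reaction is Cu2+(aq) + Sn(s) → Cu(s) + Sn2+(aq), so Q = [Sn2+(aq)] / [Cu2+(aq)].
Isolating [Sn2+(aq)] in Q = 10^{0.946} yields log [Sn2+(aq)] = −1.105, i.e. 0.079 M.

0.079 M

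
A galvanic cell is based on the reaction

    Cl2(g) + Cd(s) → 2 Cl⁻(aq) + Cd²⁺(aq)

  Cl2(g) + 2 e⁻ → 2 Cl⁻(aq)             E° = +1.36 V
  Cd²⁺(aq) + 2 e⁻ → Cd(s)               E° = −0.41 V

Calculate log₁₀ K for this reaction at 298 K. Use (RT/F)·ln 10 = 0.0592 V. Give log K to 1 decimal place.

log K = 59.8

The Cl₂/Cl⁻ couple is reduced (cathode); E°cell = +1.36 − (−0.41) = +1.77 V with n = 2.
At equilibrium E = 0, so log K = nE°cell / 0.0592 = (2)(+1.77) / 0.0592 = 59.8.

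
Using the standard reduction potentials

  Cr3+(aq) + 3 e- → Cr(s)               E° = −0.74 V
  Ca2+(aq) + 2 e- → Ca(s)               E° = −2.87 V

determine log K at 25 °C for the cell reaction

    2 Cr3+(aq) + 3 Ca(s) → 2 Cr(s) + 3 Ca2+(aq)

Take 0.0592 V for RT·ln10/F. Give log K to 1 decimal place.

log K = 215.9

The Cr³⁺/Cr couple is reduced (cathode); E°cell = −0.74 − (−2.87) = +2.13 V with n = 6.
At equilibrium E = 0, so log K = nE°cell / 0.0592 = (6)(+2.13) / 0.0592 = 215.9.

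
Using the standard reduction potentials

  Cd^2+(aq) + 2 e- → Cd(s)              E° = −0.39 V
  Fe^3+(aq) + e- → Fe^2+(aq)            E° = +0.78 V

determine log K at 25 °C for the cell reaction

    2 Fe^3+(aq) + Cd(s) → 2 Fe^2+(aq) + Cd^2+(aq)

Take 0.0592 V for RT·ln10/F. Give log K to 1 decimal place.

log K = 39.5

The Fe³⁺/Fe²⁺ couple is reduced (cathode); E°cell = +0.78 − (−0.39) = +1.17 V with n = 2.
At equilibrium E = 0, so log K = nE°cell / 0.0592 = (2)(+1.17) / 0.0592 = 39.5.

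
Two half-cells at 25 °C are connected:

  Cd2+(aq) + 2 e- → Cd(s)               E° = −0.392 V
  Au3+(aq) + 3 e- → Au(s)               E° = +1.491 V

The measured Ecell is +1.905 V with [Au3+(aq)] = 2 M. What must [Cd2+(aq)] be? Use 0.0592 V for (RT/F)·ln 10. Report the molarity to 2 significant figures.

With Au³⁺/Au at the cathode and Cd²⁺/Cd at the anode, E°cell = +1.491 − (−0.392) = +1.883 V (n = 6).
Rearranging E = E° − (0.0592/n)·log Q gives log Q = 6(+1.883 − (+1.905))/0.0592 = −2.230.
The balanced reaction is 2 Au3+(aq) + 3 Cd(s) → 2 Au(s) + 3 Cd2+(aq), so Q = [Cd2+(aq)]^3 / [Au3+(aq)]^2.
Isolating [Cd2+(aq)] in Q = 10^{−2.230} yields log [Cd2+(aq)] = −0.543, i.e. 0.29 M.

0.29 M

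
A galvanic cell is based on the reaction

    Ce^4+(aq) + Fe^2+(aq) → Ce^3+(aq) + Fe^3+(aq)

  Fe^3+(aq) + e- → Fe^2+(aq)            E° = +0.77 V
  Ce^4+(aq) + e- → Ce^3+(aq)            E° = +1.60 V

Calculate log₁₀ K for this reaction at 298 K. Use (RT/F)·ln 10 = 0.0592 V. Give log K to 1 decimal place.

log K = 14.0

The Ce⁴⁺/Ce³⁺ couple is reduced (cathode); E°cell = +1.60 − (+0.77) = +0.83 V with n = 1.
At equilibrium E = 0, so log K = nE°cell / 0.0592 = (1)(+0.83) / 0.0592 = 14.0.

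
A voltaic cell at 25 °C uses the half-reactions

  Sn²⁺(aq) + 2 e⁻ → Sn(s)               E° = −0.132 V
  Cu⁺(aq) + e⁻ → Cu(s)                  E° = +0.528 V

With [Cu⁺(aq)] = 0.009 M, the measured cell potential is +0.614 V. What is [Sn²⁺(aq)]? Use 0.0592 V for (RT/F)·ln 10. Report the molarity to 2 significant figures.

0.0029 M

Cu⁺/Cu is the cathode (higher E°); E°cell = +0.528 − (−0.132) = +0.660 V with n = 2.
Since E = E° − (0.0592/n)·log Q, log Q = n(E° − E)/0.0592 = 1.554.
For 2 Cu⁺(aq) + Sn(s) → 2 Cu(s) + Sn²⁺(aq), the reaction quotient is Q = [Sn²⁺(aq)] / [Cu⁺(aq)]^2.
Solving for the unknown gives log [Sn²⁺(aq)] = −2.538, so [Sn²⁺(aq)] ≈ 0.0029 M.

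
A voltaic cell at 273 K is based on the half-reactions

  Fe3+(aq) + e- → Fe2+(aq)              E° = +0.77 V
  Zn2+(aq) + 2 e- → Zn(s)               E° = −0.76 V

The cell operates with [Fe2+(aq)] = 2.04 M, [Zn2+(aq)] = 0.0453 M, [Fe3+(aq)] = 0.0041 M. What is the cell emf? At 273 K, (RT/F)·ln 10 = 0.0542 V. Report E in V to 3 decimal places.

+1.420 V

Since E°(Fe³⁺/Fe²⁺) > E°(Zn²⁺/Zn), Fe³⁺/Fe²⁺ serves as the cathode.
E°cell = E°cat − E°an = +0.77 − (−0.76) = +1.53 V; n = 2.
Balancing gives 2 Fe3+(aq) + Zn(s) → 2 Fe2+(aq) + Zn2+(aq); hence Q = ([Fe2+(aq)]^2·[Zn2+(aq)]) / [Fe3+(aq)]^2 = 1.12×10^4 (log Q = 4.050).
By the Nernst equation, E = +1.53 − (0.0542/2)·(4.050) = +1.420 V.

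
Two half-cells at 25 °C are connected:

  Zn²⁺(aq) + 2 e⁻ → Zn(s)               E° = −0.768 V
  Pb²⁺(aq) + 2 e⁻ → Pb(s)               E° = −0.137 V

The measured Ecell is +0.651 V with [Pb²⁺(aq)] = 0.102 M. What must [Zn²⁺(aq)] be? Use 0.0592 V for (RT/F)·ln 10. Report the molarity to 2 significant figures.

With Pb²⁺/Pb at the cathode and Zn²⁺/Zn at the anode, E°cell = −0.137 − (−0.768) = +0.631 V (n = 2).
From the Nernst equation, log Q = n(E° − E)/0.0592 = 2·(+0.631 − (+0.651))/0.0592 = −0.676.
Balancing electrons gives Pb²⁺(aq) + Zn(s) → Pb(s) + Zn²⁺(aq); thus Q = [Zn²⁺(aq)] / [Pb²⁺(aq)].
Isolating [Zn²⁺(aq)] in Q = 10^{−0.676} yields log [Zn²⁺(aq)] = −1.667, i.e. 0.022 M.

0.022 M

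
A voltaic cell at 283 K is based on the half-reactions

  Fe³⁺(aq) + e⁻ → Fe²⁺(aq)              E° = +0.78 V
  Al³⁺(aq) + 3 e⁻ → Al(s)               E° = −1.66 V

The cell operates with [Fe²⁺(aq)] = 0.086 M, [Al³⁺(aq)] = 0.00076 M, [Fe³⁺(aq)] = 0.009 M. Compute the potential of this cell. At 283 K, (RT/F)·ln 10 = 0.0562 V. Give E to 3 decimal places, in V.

Fe³⁺/Fe²⁺ is reduced (cathode, E° = +0.78 V) and Al³⁺/Al is oxidized (anode).
E°cell = +0.78 − (−1.66) = +2.44 V, with n = 3 electrons transferred.
For the overall reaction 3 Fe³⁺(aq) + Al(s) → 3 Fe²⁺(aq) + Al³⁺(aq), Q = ([Fe²⁺(aq)]^3·[Al³⁺(aq)]) / [Fe³⁺(aq)]^3 = 0.663, giving log Q = −0.178.
By the Nernst equation, E = +2.44 − (0.0562/3)·(−0.178) = +2.443 V.

+2.443 V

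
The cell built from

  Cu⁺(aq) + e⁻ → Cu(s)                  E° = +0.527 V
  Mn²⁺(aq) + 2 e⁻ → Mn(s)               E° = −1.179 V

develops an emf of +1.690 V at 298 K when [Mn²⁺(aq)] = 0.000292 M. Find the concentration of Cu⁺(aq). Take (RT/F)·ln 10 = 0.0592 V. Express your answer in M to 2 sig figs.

0.0092 M

Cu⁺/Cu is the cathode (higher E°); E°cell = +0.527 − (−1.179) = +1.706 V with n = 2.
Rearranging E = E° − (0.0592/n)·log Q gives log Q = 2(+1.706 − (+1.690))/0.0592 = 0.541.
Balancing electrons gives 2 Cu⁺(aq) + Mn(s) → 2 Cu(s) + Mn²⁺(aq); thus Q = [Mn²⁺(aq)] / [Cu⁺(aq)]^2.
Solving for the unknown gives log [Cu⁺(aq)] = −2.038, so [Cu⁺(aq)] ≈ 0.0092 M.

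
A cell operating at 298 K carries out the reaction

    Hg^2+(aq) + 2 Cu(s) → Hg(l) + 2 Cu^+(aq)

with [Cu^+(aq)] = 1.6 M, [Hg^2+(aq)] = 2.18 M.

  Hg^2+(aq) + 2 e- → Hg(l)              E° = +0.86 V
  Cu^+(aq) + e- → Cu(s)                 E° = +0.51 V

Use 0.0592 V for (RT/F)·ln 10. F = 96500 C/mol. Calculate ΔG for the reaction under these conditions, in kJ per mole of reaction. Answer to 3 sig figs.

−67.1 kJ/mol

The standard cell potential is +0.86 − (+0.51) = +0.35 V, with n = 2 electrons in the balanced equation.
Here Q = [Cu^+(aq)]^2 / [Hg^2+(aq)] = 1.17 (log Q = 0.070), giving E = +0.35 − (0.0592/2)·(0.070) = +0.3479 V.
Finally ΔG = −nFE = −(2)(96500 C/mol)(+0.3479 V) = −67.1 kJ/mol.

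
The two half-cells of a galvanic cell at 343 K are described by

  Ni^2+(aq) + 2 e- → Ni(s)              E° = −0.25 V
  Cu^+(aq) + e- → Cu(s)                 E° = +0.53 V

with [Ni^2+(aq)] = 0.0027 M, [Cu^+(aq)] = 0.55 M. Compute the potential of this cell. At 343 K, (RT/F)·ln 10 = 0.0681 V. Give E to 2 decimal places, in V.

+0.85 V

Since E°(Cu⁺/Cu) > E°(Ni²⁺/Ni), Cu⁺/Cu serves as the cathode.
The standard potential is +0.53 − (−0.25) = +0.78 V and the balanced reaction transfers n = 2 electrons.
Balancing gives 2 Cu^+(aq) + Ni(s) → 2 Cu(s) + Ni^2+(aq); hence Q = [Ni^2+(aq)] / [Cu^+(aq)]^2 = 0.00893 (log Q = −2.049).
Applying E = E° − (RT ln10/nF)·log Q gives +0.78 − (0.0681/2)(−2.049) = +0.85 V.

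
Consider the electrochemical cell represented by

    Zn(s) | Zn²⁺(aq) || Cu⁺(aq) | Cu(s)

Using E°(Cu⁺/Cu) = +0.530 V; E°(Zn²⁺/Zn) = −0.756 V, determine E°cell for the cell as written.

+1.286 V

By convention the left-hand electrode in cell notation is the anode (oxidation) and the right-hand electrode is the cathode (reduction).
E°cell = E°(right) − E°(left) = +0.530 − (−0.756) = +1.286 V.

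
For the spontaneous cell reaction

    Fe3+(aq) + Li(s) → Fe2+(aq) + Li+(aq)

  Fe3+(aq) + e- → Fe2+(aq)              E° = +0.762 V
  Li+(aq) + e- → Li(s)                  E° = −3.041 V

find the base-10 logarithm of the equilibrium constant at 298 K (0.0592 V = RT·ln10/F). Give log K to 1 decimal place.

The Fe³⁺/Fe²⁺ couple is reduced (cathode); E°cell = +0.762 − (−3.041) = +3.803 V with n = 1.
At equilibrium E = 0, so log K = nE°cell / 0.0592 = (1)(+3.803) / 0.0592 = 64.2.

log K = 64.2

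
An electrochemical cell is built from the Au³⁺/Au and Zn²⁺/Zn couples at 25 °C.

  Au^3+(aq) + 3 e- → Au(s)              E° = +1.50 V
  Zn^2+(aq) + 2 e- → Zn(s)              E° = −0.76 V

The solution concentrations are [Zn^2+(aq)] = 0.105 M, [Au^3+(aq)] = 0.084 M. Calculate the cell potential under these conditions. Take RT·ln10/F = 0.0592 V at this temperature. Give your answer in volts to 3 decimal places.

+2.268 V

Since E°(Au³⁺/Au) > E°(Zn²⁺/Zn), Au³⁺/Au serves as the cathode.
The standard potential is +1.50 − (−0.76) = +2.26 V and the balanced reaction transfers n = 6 electrons.
The balanced reaction is 2 Au^3+(aq) + 3 Zn(s) → 2 Au(s) + 3 Zn^2+(aq), so Q = [Zn^2+(aq)]^3 / [Au^3+(aq)]^2 = 0.164 and log Q = −0.785.
E = E° − (0.0592/n)·log Q = +2.26 − (0.0592/6)(−0.785) = +2.268 V.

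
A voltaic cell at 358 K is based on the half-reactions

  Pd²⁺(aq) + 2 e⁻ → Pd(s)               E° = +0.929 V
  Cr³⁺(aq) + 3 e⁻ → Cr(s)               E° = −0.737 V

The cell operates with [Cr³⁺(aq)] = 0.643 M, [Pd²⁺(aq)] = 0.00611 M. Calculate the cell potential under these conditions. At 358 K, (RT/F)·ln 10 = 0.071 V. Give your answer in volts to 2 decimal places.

Pd²⁺/Pd is reduced (cathode, E° = +0.929 V) and Cr³⁺/Cr is oxidized (anode).
E°cell = E°cat − E°an = +0.929 − (−0.737) = +1.666 V; n = 6.
The balanced reaction is 3 Pd²⁺(aq) + 2 Cr(s) → 3 Pd(s) + 2 Cr³⁺(aq), so Q = [Cr³⁺(aq)]^2 / [Pd²⁺(aq)]^3 = 1.81×10^6 and log Q = 6.258.
By the Nernst equation, E = +1.666 − (0.071/6)·(6.258) = +1.59 V.

+1.59 V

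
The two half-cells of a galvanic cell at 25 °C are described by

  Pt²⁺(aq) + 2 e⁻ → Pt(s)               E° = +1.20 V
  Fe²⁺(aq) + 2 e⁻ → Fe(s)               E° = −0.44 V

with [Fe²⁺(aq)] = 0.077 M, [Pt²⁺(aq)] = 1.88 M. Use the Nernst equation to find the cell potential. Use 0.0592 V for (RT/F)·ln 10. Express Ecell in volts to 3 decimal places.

The Pt²⁺/Pt couple has the more positive E°, so it is the cathode; Fe²⁺/Fe is the anode.
The standard potential is +1.20 − (−0.44) = +1.64 V and the balanced reaction transfers n = 2 electrons.
For the overall reaction Pt²⁺(aq) + Fe(s) → Pt(s) + Fe²⁺(aq), Q = [Fe²⁺(aq)] / [Pt²⁺(aq)] = 0.041, giving log Q = −1.388.
By the Nernst equation, E = +1.64 − (0.0592/2)·(−1.388) = +1.681 V.

+1.681 V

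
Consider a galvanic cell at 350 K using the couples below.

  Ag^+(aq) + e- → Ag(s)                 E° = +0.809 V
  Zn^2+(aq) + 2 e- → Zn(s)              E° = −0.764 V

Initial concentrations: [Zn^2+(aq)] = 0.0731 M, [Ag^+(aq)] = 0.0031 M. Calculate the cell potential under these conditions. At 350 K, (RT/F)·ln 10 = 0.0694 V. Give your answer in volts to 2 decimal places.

+1.44 V

Since E°(Ag⁺/Ag) > E°(Zn²⁺/Zn), Ag⁺/Ag serves as the cathode.
E°cell = +0.809 − (−0.764) = +1.573 V, with n = 2 electrons transferred.
Balancing gives 2 Ag^+(aq) + Zn(s) → 2 Ag(s) + Zn^2+(aq); hence Q = [Zn^2+(aq)] / [Ag^+(aq)]^2 = 7.61×10^3 (log Q = 3.881).
Applying E = E° − (RT ln10/nF)·log Q gives +1.573 − (0.0694/2)(3.881) = +1.44 V.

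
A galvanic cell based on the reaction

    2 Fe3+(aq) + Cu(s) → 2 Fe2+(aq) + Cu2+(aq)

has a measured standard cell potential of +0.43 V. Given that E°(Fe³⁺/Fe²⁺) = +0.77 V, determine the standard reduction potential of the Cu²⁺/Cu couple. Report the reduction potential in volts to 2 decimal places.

In the reaction as written the Fe³⁺/Fe²⁺ couple is reduced (cathode) and Cu²⁺/Cu is oxidized (anode), so E°cell = E°(Fe³⁺/Fe²⁺) − E°(Cu²⁺/Cu).
E°(Cu²⁺/Cu) = E°(cathode) − E°cell = +0.77 − (+0.43) = +0.34 V.

+0.34 V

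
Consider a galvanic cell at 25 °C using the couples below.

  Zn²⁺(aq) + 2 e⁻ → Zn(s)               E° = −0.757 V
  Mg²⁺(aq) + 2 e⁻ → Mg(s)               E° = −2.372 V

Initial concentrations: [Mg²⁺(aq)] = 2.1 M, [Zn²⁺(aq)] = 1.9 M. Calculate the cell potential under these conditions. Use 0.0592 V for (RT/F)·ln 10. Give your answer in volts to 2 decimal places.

Since E°(Zn²⁺/Zn) > E°(Mg²⁺/Mg), Zn²⁺/Zn serves as the cathode.
The standard potential is −0.757 − (−2.372) = +1.615 V and the balanced reaction transfers n = 2 electrons.
The balanced reaction is Zn²⁺(aq) + Mg(s) → Zn(s) + Mg²⁺(aq), so Q = [Mg²⁺(aq)] / [Zn²⁺(aq)] = 1.11 and log Q = 0.043.
Applying E = E° − (RT ln10/nF)·log Q gives +1.615 − (0.0592/2)(0.043) = +1.61 V.

+1.61 V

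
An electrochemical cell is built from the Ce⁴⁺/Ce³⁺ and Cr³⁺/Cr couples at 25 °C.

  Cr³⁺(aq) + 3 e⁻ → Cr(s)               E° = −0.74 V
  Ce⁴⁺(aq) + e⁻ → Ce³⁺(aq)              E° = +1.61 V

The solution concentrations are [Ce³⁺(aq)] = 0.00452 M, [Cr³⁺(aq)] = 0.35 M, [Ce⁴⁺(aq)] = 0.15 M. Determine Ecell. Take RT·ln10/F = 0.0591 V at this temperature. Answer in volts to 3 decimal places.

Ce⁴⁺/Ce³⁺ is reduced (cathode, E° = +1.61 V) and Cr³⁺/Cr is oxidized (anode).
The standard potential is +1.61 − (−0.74) = +2.35 V and the balanced reaction transfers n = 3 electrons.
The balanced reaction is 3 Ce⁴⁺(aq) + Cr(s) → 3 Ce³⁺(aq) + Cr³⁺(aq), so Q = ([Ce³⁺(aq)]^3·[Cr³⁺(aq)]) / [Ce⁴⁺(aq)]^3 = 9.58×10^−6 and log Q = −5.019.
By the Nernst equation, E = +2.35 − (0.0591/3)·(−5.019) = +2.449 V.

+2.449 V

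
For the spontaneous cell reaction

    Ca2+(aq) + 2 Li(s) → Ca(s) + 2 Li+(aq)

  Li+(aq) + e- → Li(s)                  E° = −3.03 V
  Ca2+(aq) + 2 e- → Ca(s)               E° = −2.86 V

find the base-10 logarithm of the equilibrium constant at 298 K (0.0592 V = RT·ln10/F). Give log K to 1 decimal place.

The Ca²⁺/Ca couple is reduced (cathode); E°cell = −2.86 − (−3.03) = +0.17 V with n = 2.
At equilibrium E = 0, so log K = nE°cell / 0.0592 = (2)(+0.17) / 0.0592 = 5.7.

log K = 5.7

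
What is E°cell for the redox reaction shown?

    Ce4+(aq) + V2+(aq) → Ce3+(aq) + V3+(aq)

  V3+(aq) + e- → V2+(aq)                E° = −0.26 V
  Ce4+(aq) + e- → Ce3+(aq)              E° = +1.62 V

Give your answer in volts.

+1.88 V

In the reaction as written, Ce4+(aq) is reduced (cathode) and V3+(aq) is produced by oxidation at the anode.
E°cell = E°(cathode) − E°(anode) = +1.62 − (−0.26) = +1.88 V.
The positive value indicates the reaction is spontaneous as written.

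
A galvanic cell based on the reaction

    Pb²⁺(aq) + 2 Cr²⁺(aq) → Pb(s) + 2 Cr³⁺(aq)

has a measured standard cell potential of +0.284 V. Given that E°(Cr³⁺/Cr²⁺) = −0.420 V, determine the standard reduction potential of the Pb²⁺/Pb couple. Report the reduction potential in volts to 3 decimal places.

In the reaction as written the Pb²⁺/Pb couple is reduced (cathode) and Cr³⁺/Cr²⁺ is oxidized (anode), so E°cell = E°(Pb²⁺/Pb) − E°(Cr³⁺/Cr²⁺).
E°(Pb²⁺/Pb) = E°cell + E°(anode) = +0.284 + (−0.420) = −0.136 V.

−0.136 V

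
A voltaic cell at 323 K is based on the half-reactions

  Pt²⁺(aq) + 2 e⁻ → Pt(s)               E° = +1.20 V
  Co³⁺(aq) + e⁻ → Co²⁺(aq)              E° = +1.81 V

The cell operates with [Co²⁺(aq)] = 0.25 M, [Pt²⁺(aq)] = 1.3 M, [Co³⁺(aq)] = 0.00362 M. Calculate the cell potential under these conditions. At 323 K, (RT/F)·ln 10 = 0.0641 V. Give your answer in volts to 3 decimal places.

Co³⁺/Co²⁺ is reduced (cathode, E° = +1.81 V) and Pt²⁺/Pt is oxidized (anode).
E°cell = E°cat − E°an = +1.81 − (+1.20) = +0.61 V; n = 2.
Balancing gives 2 Co³⁺(aq) + Pt(s) → 2 Co²⁺(aq) + Pt²⁺(aq); hence Q = ([Co²⁺(aq)]^2·[Pt²⁺(aq)]) / [Co³⁺(aq)]^2 = 6.2×10^3 (log Q = 3.792).
E = E° − (0.0641/n)·log Q = +0.61 − (0.0641/2)(3.792) = +0.488 V.

+0.488 V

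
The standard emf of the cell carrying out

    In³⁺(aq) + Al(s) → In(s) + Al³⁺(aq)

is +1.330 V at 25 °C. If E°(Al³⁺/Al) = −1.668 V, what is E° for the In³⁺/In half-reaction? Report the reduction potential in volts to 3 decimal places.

In the reaction as written the In³⁺/In couple is reduced (cathode) and Al³⁺/Al is oxidized (anode), so E°cell = E°(In³⁺/In) − E°(Al³⁺/Al).
E°(In³⁺/In) = E°cell + E°(anode) = +1.330 + (−1.668) = −0.338 V.

−0.338 V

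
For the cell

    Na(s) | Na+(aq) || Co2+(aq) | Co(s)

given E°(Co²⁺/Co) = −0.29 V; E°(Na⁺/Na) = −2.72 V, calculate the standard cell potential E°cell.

By convention the left-hand electrode in cell notation is the anode (oxidation) and the right-hand electrode is the cathode (reduction).
E°cell = E°(right) − E°(left) = −0.29 − (−2.72) = +2.43 V.

+2.43 V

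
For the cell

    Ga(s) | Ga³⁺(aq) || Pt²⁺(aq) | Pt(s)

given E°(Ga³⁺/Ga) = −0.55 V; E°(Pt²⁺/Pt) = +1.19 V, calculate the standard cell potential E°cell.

By convention the left-hand electrode in cell notation is the anode (oxidation) and the right-hand electrode is the cathode (reduction).
E°cell = E°(right) − E°(left) = +1.19 − (−0.55) = +1.74 V.

+1.74 V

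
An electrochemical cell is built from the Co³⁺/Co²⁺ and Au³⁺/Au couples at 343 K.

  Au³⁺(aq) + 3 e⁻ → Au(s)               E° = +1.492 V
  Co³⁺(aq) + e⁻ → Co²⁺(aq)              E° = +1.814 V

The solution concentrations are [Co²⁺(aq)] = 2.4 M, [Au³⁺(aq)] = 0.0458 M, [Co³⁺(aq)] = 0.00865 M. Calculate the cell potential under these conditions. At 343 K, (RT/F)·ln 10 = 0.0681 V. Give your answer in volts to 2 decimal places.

+0.19 V

Co³⁺/Co²⁺ is reduced (cathode, E° = +1.814 V) and Au³⁺/Au is oxidized (anode).
The standard potential is +1.814 − (+1.492) = +0.322 V and the balanced reaction transfers n = 3 electrons.
Balancing gives 3 Co³⁺(aq) + Au(s) → 3 Co²⁺(aq) + Au³⁺(aq); hence Q = ([Co²⁺(aq)]^3·[Au³⁺(aq)]) / [Co³⁺(aq)]^3 = 9.78×10^5 (log Q = 5.990).
By the Nernst equation, E = +0.322 − (0.0681/3)·(5.990) = +0.19 V.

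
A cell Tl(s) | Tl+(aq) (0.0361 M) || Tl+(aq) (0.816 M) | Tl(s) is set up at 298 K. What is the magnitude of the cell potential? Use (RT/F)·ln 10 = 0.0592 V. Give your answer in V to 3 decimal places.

For a concentration cell E°cell = 0, since both electrodes use the same couple.
The compartment with the higher Tl+(aq) concentration (0.816 M) acts as the cathode; ions are reduced there and produced at the dilute (0.0361 M) anode.
With n = 1, Ecell = −(0.0592/1)·log([dilute]/[conc]) = −(0.0592/1)·log(0.0361/0.816) = +0.080 V.

0.080 V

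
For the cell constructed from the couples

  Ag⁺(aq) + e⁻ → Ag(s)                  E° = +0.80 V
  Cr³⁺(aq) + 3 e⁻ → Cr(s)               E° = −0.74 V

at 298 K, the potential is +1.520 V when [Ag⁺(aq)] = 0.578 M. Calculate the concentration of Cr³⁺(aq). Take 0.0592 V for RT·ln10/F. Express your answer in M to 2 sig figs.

Ag⁺/Ag is the cathode (higher E°); E°cell = +0.80 − (−0.74) = +1.54 V with n = 3.
Since E = E° − (0.0592/n)·log Q, log Q = n(E° − E)/0.0592 = 1.014.
For 3 Ag⁺(aq) + Cr(s) → 3 Ag(s) + Cr³⁺(aq), the reaction quotient is Q = [Cr³⁺(aq)] / [Ag⁺(aq)]^3.
Substituting the known concentrations and solving, log [Cr³⁺(aq)] = 0.300 and [Cr³⁺(aq)] = 2.0 M.

2.0 M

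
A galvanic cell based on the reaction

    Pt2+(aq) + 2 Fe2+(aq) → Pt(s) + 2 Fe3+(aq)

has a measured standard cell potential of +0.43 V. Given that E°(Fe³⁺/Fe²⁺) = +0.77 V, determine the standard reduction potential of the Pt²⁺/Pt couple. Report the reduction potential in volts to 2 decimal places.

+1.20 V

In the reaction as written the Pt²⁺/Pt couple is reduced (cathode) and Fe³⁺/Fe²⁺ is oxidized (anode), so E°cell = E°(Pt²⁺/Pt) − E°(Fe³⁺/Fe²⁺).
E°(Pt²⁺/Pt) = E°cell + E°(anode) = +0.43 + (+0.77) = +1.20 V.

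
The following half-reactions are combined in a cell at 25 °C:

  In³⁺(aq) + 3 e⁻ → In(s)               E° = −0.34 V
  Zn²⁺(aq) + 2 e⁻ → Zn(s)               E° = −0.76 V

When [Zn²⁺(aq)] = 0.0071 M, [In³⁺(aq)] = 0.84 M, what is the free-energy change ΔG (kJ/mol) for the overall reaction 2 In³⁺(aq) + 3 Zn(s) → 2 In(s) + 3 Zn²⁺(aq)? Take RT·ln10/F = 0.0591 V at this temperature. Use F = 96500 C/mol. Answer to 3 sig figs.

With In³⁺/In reduced at the cathode, E°cell = −0.34 − (−0.76) = +0.42 V and n = 6.
The reaction quotient is [Zn²⁺(aq)]^3 / [In³⁺(aq)]^2 = 5.07×10^−7; by Nernst, E = +0.42 − (0.0591/6)(−6.295) = +0.4820 V.
Finally ΔG = −nFE = −(6)(96500 C/mol)(+0.4820 V) = −279 kJ/mol.

−279 kJ/mol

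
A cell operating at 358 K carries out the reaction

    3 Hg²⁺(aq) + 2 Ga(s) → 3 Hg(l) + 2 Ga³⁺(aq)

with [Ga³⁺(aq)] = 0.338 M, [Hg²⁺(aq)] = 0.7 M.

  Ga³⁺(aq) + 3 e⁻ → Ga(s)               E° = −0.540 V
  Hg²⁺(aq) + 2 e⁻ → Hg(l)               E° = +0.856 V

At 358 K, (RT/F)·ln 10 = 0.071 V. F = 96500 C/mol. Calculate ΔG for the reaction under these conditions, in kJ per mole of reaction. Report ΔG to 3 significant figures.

−812 kJ/mol

E°cell = +0.856 − (−0.540) = +1.396 V; the balanced reaction transfers n = 6 electrons.
Here Q = [Ga³⁺(aq)]^2 / [Hg²⁺(aq)]^3 = 0.333 (log Q = −0.477), giving E = +1.396 − (0.071/6)·(−0.477) = +1.4016 V.
Then ΔG = −nFE = −6 × 96500 × +1.4016 J/mol = −812 kJ/mol.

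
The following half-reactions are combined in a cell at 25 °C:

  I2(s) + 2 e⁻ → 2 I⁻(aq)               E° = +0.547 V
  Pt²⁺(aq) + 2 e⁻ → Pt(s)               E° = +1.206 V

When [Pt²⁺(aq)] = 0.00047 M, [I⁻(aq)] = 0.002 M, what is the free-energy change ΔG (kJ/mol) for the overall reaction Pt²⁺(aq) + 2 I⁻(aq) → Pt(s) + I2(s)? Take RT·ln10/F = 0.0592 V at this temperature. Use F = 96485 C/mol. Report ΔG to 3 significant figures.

−77.3 kJ/mol

The standard cell potential is +1.206 − (+0.547) = +0.659 V, with n = 2 electrons in the balanced equation.
Q = 1 / ([Pt²⁺(aq)]·[I⁻(aq)]^2) = 5.32×10^8, so log Q = 8.726 and E = +0.659 − (0.0592/2)(8.726) = +0.4007 V.
Then ΔG = −nFE = −2 × 96485 × +0.4007 J/mol = −77.3 kJ/mol.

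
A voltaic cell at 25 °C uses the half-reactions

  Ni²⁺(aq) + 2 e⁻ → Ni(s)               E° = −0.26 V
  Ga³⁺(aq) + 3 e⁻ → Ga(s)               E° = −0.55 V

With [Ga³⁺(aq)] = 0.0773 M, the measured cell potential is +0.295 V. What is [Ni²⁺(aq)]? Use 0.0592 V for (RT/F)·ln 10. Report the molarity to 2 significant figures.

0.27 M

The Ni²⁺/Ni couple has the larger reduction potential, so it is the cathode: E°cell = −0.26 − (−0.55) = +0.29 V and n = 6.
Since E = E° − (0.0592/n)·log Q, log Q = n(E° − E)/0.0592 = −0.507.
The balanced reaction is 3 Ni²⁺(aq) + 2 Ga(s) → 3 Ni(s) + 2 Ga³⁺(aq), so Q = [Ga³⁺(aq)]^2 / [Ni²⁺(aq)]^3.
Substituting the known concentrations and solving, log [Ni²⁺(aq)] = −0.572 and [Ni²⁺(aq)] = 0.27 M.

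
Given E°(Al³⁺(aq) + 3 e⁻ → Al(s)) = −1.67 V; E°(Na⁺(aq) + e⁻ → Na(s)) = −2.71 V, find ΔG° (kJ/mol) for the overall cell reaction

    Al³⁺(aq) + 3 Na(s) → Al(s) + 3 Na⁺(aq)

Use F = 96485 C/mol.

−301 kJ/mol

In the reaction as written Al³⁺(aq) is reduced, so the Al³⁺/Al couple is the cathode and Na⁺/Na is the anode.
E°cell = −1.67 − (−2.71) = +1.04 V; balancing electrons gives n = 3.
ΔG° = −nFE°cell = −(3)(96485)(+1.04) J/mol = −301 kJ/mol.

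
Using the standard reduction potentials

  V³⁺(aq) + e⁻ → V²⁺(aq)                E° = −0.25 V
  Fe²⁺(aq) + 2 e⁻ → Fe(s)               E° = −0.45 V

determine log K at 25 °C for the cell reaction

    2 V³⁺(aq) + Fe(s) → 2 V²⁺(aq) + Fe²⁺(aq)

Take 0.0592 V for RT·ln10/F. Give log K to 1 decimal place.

log K = 6.8

The V³⁺/V²⁺ couple is reduced (cathode); E°cell = −0.25 − (−0.45) = +0.20 V with n = 2.
At equilibrium E = 0, so log K = nE°cell / 0.0592 = (2)(+0.20) / 0.0592 = 6.8.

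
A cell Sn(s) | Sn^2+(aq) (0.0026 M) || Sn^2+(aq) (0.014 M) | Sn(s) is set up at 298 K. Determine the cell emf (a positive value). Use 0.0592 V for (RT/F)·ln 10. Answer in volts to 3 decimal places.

0.022 V

For a concentration cell E°cell = 0, since both electrodes use the same couple.
The compartment with the higher Sn^2+(aq) concentration (0.014 M) acts as the cathode; ions are reduced there and produced at the dilute (0.0026 M) anode.
With n = 2, Ecell = −(0.0592/2)·log([dilute]/[conc]) = −(0.0592/2)·log(0.0026/0.014) = +0.022 V.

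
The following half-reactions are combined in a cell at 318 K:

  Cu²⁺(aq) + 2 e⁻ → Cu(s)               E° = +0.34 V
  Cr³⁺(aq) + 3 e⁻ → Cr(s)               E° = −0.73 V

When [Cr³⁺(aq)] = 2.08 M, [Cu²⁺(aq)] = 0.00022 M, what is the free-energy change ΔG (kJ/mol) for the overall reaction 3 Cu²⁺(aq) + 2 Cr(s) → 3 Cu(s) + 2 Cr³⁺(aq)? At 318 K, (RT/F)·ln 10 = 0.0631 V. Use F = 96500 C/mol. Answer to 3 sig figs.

The standard cell potential is +0.34 − (−0.73) = +1.07 V, with n = 6 electrons in the balanced equation.
The reaction quotient is [Cr³⁺(aq)]^2 / [Cu²⁺(aq)]^3 = 4.06×10^11; by Nernst, E = +1.07 − (0.0631/6)(11.609) = +0.9479 V.
Then ΔG = −nFE = −6 × 96500 × +0.9479 J/mol = −549 kJ/mol.

−549 kJ/mol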